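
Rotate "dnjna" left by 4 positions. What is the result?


Input: "dnjna", rotate left by 4
First 4 characters: "dnjn"
Remaining characters: "a"
Concatenate remaining + first: "a" + "dnjn" = "adnjn"

adnjn


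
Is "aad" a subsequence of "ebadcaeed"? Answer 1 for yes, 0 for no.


Check if "aad" is a subsequence of "ebadcaeed"
Greedy scan:
  Position 0 ('e'): no match needed
  Position 1 ('b'): no match needed
  Position 2 ('a'): matches sub[0] = 'a'
  Position 3 ('d'): no match needed
  Position 4 ('c'): no match needed
  Position 5 ('a'): matches sub[1] = 'a'
  Position 6 ('e'): no match needed
  Position 7 ('e'): no match needed
  Position 8 ('d'): matches sub[2] = 'd'
All 3 characters matched => is a subsequence

1


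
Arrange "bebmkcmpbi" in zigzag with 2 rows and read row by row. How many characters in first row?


Zigzag "bebmkcmpbi" into 2 rows:
Placing characters:
  'b' => row 0
  'e' => row 1
  'b' => row 0
  'm' => row 1
  'k' => row 0
  'c' => row 1
  'm' => row 0
  'p' => row 1
  'b' => row 0
  'i' => row 1
Rows:
  Row 0: "bbkmb"
  Row 1: "emcpi"
First row length: 5

5


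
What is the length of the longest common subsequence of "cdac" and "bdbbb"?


LCS of "cdac" and "bdbbb"
DP table:
           b    d    b    b    b
      0    0    0    0    0    0
  c   0    0    0    0    0    0
  d   0    0    1    1    1    1
  a   0    0    1    1    1    1
  c   0    0    1    1    1    1
LCS length = dp[4][5] = 1

1


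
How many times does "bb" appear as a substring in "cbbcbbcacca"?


Searching for "bb" in "cbbcbbcacca"
Scanning each position:
  Position 0: "cb" => no
  Position 1: "bb" => MATCH
  Position 2: "bc" => no
  Position 3: "cb" => no
  Position 4: "bb" => MATCH
  Position 5: "bc" => no
  Position 6: "ca" => no
  Position 7: "ac" => no
  Position 8: "cc" => no
  Position 9: "ca" => no
Total occurrences: 2

2


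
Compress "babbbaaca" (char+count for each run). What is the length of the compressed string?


Input: babbbaaca
Runs:
  'b' x 1 => "b1"
  'a' x 1 => "a1"
  'b' x 3 => "b3"
  'a' x 2 => "a2"
  'c' x 1 => "c1"
  'a' x 1 => "a1"
Compressed: "b1a1b3a2c1a1"
Compressed length: 12

12


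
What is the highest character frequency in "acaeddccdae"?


Input: acaeddccdae
Character counts:
  'a': 3
  'c': 3
  'd': 3
  'e': 2
Maximum frequency: 3

3


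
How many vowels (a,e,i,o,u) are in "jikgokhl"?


Input: jikgokhl
Checking each character:
  'j' at position 0: consonant
  'i' at position 1: vowel (running total: 1)
  'k' at position 2: consonant
  'g' at position 3: consonant
  'o' at position 4: vowel (running total: 2)
  'k' at position 5: consonant
  'h' at position 6: consonant
  'l' at position 7: consonant
Total vowels: 2

2


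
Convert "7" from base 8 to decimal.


Input: "7" in base 8
Positional expansion:
  Digit '7' (value 7) x 8^0 = 7
Sum = 7

7


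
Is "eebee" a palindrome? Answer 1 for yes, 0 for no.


Input: eebee
Reversed: eebee
  Compare pos 0 ('e') with pos 4 ('e'): match
  Compare pos 1 ('e') with pos 3 ('e'): match
Result: palindrome

1


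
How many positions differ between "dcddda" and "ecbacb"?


Comparing "dcddda" and "ecbacb" position by position:
  Position 0: 'd' vs 'e' => DIFFER
  Position 1: 'c' vs 'c' => same
  Position 2: 'd' vs 'b' => DIFFER
  Position 3: 'd' vs 'a' => DIFFER
  Position 4: 'd' vs 'c' => DIFFER
  Position 5: 'a' vs 'b' => DIFFER
Positions that differ: 5

5


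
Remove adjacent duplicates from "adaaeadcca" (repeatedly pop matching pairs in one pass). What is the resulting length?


Input: adaaeadcca
Stack-based adjacent duplicate removal:
  Read 'a': push. Stack: a
  Read 'd': push. Stack: ad
  Read 'a': push. Stack: ada
  Read 'a': matches stack top 'a' => pop. Stack: ad
  Read 'e': push. Stack: ade
  Read 'a': push. Stack: adea
  Read 'd': push. Stack: adead
  Read 'c': push. Stack: adeadc
  Read 'c': matches stack top 'c' => pop. Stack: adead
  Read 'a': push. Stack: adeada
Final stack: "adeada" (length 6)

6


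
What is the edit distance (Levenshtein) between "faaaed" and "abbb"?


Computing edit distance: "faaaed" -> "abbb"
DP table:
           a    b    b    b
      0    1    2    3    4
  f   1    1    2    3    4
  a   2    1    2    3    4
  a   3    2    2    3    4
  a   4    3    3    3    4
  e   5    4    4    4    4
  d   6    5    5    5    5
Edit distance = dp[6][4] = 5

5


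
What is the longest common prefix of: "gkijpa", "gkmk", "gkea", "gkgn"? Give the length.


Words: gkijpa, gkmk, gkea, gkgn
  Position 0: all 'g' => match
  Position 1: all 'k' => match
  Position 2: ('i', 'm', 'e', 'g') => mismatch, stop
LCP = "gk" (length 2)

2


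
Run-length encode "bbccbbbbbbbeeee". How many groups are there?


Input: bbccbbbbbbbeeee
Scanning for consecutive runs:
  Group 1: 'b' x 2 (positions 0-1)
  Group 2: 'c' x 2 (positions 2-3)
  Group 3: 'b' x 7 (positions 4-10)
  Group 4: 'e' x 4 (positions 11-14)
Total groups: 4

4


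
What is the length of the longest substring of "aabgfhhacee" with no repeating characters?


Input: "aabgfhhacee"
Sliding window (track last position of each char):
  Position 0 ('a'): window [0,0] length 1 -- new best
  Position 1 ('a'): repeat (last at 0), move window start to 1
  Position 1 ('a'): window [1,1] length 1
  Position 2 ('b'): window [1,2] length 2 -- new best
  Position 3 ('g'): window [1,3] length 3 -- new best
  Position 4 ('f'): window [1,4] length 4 -- new best
  Position 5 ('h'): window [1,5] length 5 -- new best
  Position 6 ('h'): repeat (last at 5), move window start to 6
  Position 6 ('h'): window [6,6] length 1
  Position 7 ('a'): window [6,7] length 2
  Position 8 ('c'): window [6,8] length 3
  Position 9 ('e'): window [6,9] length 4
  Position 10 ('e'): repeat (last at 9), move window start to 10
  Position 10 ('e'): window [10,10] length 1
Longest substring with no repeats: "abgfh" with length 5

5


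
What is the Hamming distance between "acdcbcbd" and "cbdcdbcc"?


Comparing "acdcbcbd" and "cbdcdbcc" position by position:
  Position 0: 'a' vs 'c' => differ
  Position 1: 'c' vs 'b' => differ
  Position 2: 'd' vs 'd' => same
  Position 3: 'c' vs 'c' => same
  Position 4: 'b' vs 'd' => differ
  Position 5: 'c' vs 'b' => differ
  Position 6: 'b' vs 'c' => differ
  Position 7: 'd' vs 'c' => differ
Total differences (Hamming distance): 6

6


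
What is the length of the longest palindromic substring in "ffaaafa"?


Input: "ffaaafa"
Checking substrings for palindromes:
  [1:6] "faaaf" (len 5) => palindrome
  [2:5] "aaa" (len 3) => palindrome
  [4:7] "afa" (len 3) => palindrome
  [0:2] "ff" (len 2) => palindrome
  [2:4] "aa" (len 2) => palindrome
  [3:5] "aa" (len 2) => palindrome
Longest palindromic substring: "faaaf" with length 5

5


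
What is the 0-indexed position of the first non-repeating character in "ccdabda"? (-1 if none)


Input: ccdabda
Character frequencies:
  'a': 2
  'b': 1
  'c': 2
  'd': 2
Scanning left to right for freq == 1:
  Position 0 ('c'): freq=2, skip
  Position 1 ('c'): freq=2, skip
  Position 2 ('d'): freq=2, skip
  Position 3 ('a'): freq=2, skip
  Position 4 ('b'): unique! => answer = 4

4


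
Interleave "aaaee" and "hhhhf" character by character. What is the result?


Interleaving "aaaee" and "hhhhf":
  Position 0: 'a' from first, 'h' from second => "ah"
  Position 1: 'a' from first, 'h' from second => "ah"
  Position 2: 'a' from first, 'h' from second => "ah"
  Position 3: 'e' from first, 'h' from second => "eh"
  Position 4: 'e' from first, 'f' from second => "ef"
Result: ahahahehef

ahahahehef


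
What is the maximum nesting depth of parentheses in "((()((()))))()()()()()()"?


Input: "((()((()))))()()()()()()"
Tracking depth:
  Position 0 '(': depth becomes 1
  Position 1 '(': depth becomes 2
  Position 2 '(': depth becomes 3
  Position 3 ')': depth becomes 2
  Position 4 '(': depth becomes 3
  Position 5 '(': depth becomes 4
  Position 6 '(': depth becomes 5
  Position 7 ')': depth becomes 4
  Position 8 ')': depth becomes 3
  Position 9 ')': depth becomes 2
  Position 10 ')': depth becomes 1
  Position 11 ')': depth becomes 0
  Position 12 '(': depth becomes 1
  Position 13 ')': depth becomes 0
  Position 14 '(': depth becomes 1
  Position 15 ')': depth becomes 0
  Position 16 '(': depth becomes 1
  Position 17 ')': depth becomes 0
  Position 18 '(': depth becomes 1
  Position 19 ')': depth becomes 0
  Position 20 '(': depth becomes 1
  Position 21 ')': depth becomes 0
  Position 22 '(': depth becomes 1
  Position 23 ')': depth becomes 0
Maximum depth reached: 5

5


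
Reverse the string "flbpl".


Input: flbpl
Reading characters right to left:
  Position 4: 'l'
  Position 3: 'p'
  Position 2: 'b'
  Position 1: 'l'
  Position 0: 'f'
Reversed: lpblf

lpblf


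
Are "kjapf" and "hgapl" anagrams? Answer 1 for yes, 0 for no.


Strings: "kjapf", "hgapl"
Sorted first:  afjkp
Sorted second: aghlp
Differ at position 1: 'f' vs 'g' => not anagrams

0


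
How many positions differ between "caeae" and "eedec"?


Comparing "caeae" and "eedec" position by position:
  Position 0: 'c' vs 'e' => DIFFER
  Position 1: 'a' vs 'e' => DIFFER
  Position 2: 'e' vs 'd' => DIFFER
  Position 3: 'a' vs 'e' => DIFFER
  Position 4: 'e' vs 'c' => DIFFER
Positions that differ: 5

5


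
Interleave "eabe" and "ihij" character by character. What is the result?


Interleaving "eabe" and "ihij":
  Position 0: 'e' from first, 'i' from second => "ei"
  Position 1: 'a' from first, 'h' from second => "ah"
  Position 2: 'b' from first, 'i' from second => "bi"
  Position 3: 'e' from first, 'j' from second => "ej"
Result: eiahbiej

eiahbiej


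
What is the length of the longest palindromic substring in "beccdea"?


Input: "beccdea"
Checking substrings for palindromes:
  [2:4] "cc" (len 2) => palindrome
Longest palindromic substring: "cc" with length 2

2


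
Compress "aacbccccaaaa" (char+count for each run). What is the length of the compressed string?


Input: aacbccccaaaa
Runs:
  'a' x 2 => "a2"
  'c' x 1 => "c1"
  'b' x 1 => "b1"
  'c' x 4 => "c4"
  'a' x 4 => "a4"
Compressed: "a2c1b1c4a4"
Compressed length: 10

10


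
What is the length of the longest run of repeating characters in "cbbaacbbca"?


Input: "cbbaacbbca"
Scanning for longest run:
  Position 1 ('b'): new char, reset run to 1
  Position 2 ('b'): continues run of 'b', length=2
  Position 3 ('a'): new char, reset run to 1
  Position 4 ('a'): continues run of 'a', length=2
  Position 5 ('c'): new char, reset run to 1
  Position 6 ('b'): new char, reset run to 1
  Position 7 ('b'): continues run of 'b', length=2
  Position 8 ('c'): new char, reset run to 1
  Position 9 ('a'): new char, reset run to 1
Longest run: 'b' with length 2

2


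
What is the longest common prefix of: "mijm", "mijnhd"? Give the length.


Words: mijm, mijnhd
  Position 0: all 'm' => match
  Position 1: all 'i' => match
  Position 2: all 'j' => match
  Position 3: ('m', 'n') => mismatch, stop
LCP = "mij" (length 3)

3


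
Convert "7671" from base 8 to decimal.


Input: "7671" in base 8
Positional expansion:
  Digit '7' (value 7) x 8^3 = 3584
  Digit '6' (value 6) x 8^2 = 384
  Digit '7' (value 7) x 8^1 = 56
  Digit '1' (value 1) x 8^0 = 1
Sum = 4025

4025


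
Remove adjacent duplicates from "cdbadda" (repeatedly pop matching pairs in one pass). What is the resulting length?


Input: cdbadda
Stack-based adjacent duplicate removal:
  Read 'c': push. Stack: c
  Read 'd': push. Stack: cd
  Read 'b': push. Stack: cdb
  Read 'a': push. Stack: cdba
  Read 'd': push. Stack: cdbad
  Read 'd': matches stack top 'd' => pop. Stack: cdba
  Read 'a': matches stack top 'a' => pop. Stack: cdb
Final stack: "cdb" (length 3)

3


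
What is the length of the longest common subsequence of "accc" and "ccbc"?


LCS of "accc" and "ccbc"
DP table:
           c    c    b    c
      0    0    0    0    0
  a   0    0    0    0    0
  c   0    1    1    1    1
  c   0    1    2    2    2
  c   0    1    2    2    3
LCS length = dp[4][4] = 3

3


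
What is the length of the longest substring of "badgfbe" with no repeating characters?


Input: "badgfbe"
Sliding window (track last position of each char):
  Position 0 ('b'): window [0,0] length 1 -- new best
  Position 1 ('a'): window [0,1] length 2 -- new best
  Position 2 ('d'): window [0,2] length 3 -- new best
  Position 3 ('g'): window [0,3] length 4 -- new best
  Position 4 ('f'): window [0,4] length 5 -- new best
  Position 5 ('b'): repeat (last at 0), move window start to 1
  Position 5 ('b'): window [1,5] length 5
  Position 6 ('e'): window [1,6] length 6 -- new best
Longest substring with no repeats: "adgfbe" with length 6

6


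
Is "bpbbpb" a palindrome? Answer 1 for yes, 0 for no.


Input: bpbbpb
Reversed: bpbbpb
  Compare pos 0 ('b') with pos 5 ('b'): match
  Compare pos 1 ('p') with pos 4 ('p'): match
  Compare pos 2 ('b') with pos 3 ('b'): match
Result: palindrome

1


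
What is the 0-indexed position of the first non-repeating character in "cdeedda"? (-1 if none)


Input: cdeedda
Character frequencies:
  'a': 1
  'c': 1
  'd': 3
  'e': 2
Scanning left to right for freq == 1:
  Position 0 ('c'): unique! => answer = 0

0


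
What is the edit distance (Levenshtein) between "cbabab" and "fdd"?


Computing edit distance: "cbabab" -> "fdd"
DP table:
           f    d    d
      0    1    2    3
  c   1    1    2    3
  b   2    2    2    3
  a   3    3    3    3
  b   4    4    4    4
  a   5    5    5    5
  b   6    6    6    6
Edit distance = dp[6][3] = 6

6


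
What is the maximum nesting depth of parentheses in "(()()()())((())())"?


Input: "(()()()())((())())"
Tracking depth:
  Position 0 '(': depth becomes 1
  Position 1 '(': depth becomes 2
  Position 2 ')': depth becomes 1
  Position 3 '(': depth becomes 2
  Position 4 ')': depth becomes 1
  Position 5 '(': depth becomes 2
  Position 6 ')': depth becomes 1
  Position 7 '(': depth becomes 2
  Position 8 ')': depth becomes 1
  Position 9 ')': depth becomes 0
  Position 10 '(': depth becomes 1
  Position 11 '(': depth becomes 2
  Position 12 '(': depth becomes 3
  Position 13 ')': depth becomes 2
  Position 14 ')': depth becomes 1
  Position 15 '(': depth becomes 2
  Position 16 ')': depth becomes 1
  Position 17 ')': depth becomes 0
Maximum depth reached: 3

3


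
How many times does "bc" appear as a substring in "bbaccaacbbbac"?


Searching for "bc" in "bbaccaacbbbac"
Scanning each position:
  Position 0: "bb" => no
  Position 1: "ba" => no
  Position 2: "ac" => no
  Position 3: "cc" => no
  Position 4: "ca" => no
  Position 5: "aa" => no
  Position 6: "ac" => no
  Position 7: "cb" => no
  Position 8: "bb" => no
  Position 9: "bb" => no
  Position 10: "ba" => no
  Position 11: "ac" => no
Total occurrences: 0

0


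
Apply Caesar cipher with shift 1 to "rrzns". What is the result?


Caesar cipher: shift "rrzns" by 1
  'r' (pos 17) + 1 = pos 18 = 's'
  'r' (pos 17) + 1 = pos 18 = 's'
  'z' (pos 25) + 1 = pos 0 = 'a'
  'n' (pos 13) + 1 = pos 14 = 'o'
  's' (pos 18) + 1 = pos 19 = 't'
Result: ssaot

ssaot


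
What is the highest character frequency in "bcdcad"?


Input: bcdcad
Character counts:
  'a': 1
  'b': 1
  'c': 2
  'd': 2
Maximum frequency: 2

2


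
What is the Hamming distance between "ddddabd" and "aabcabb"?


Comparing "ddddabd" and "aabcabb" position by position:
  Position 0: 'd' vs 'a' => differ
  Position 1: 'd' vs 'a' => differ
  Position 2: 'd' vs 'b' => differ
  Position 3: 'd' vs 'c' => differ
  Position 4: 'a' vs 'a' => same
  Position 5: 'b' vs 'b' => same
  Position 6: 'd' vs 'b' => differ
Total differences (Hamming distance): 5

5


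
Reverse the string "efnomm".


Input: efnomm
Reading characters right to left:
  Position 5: 'm'
  Position 4: 'm'
  Position 3: 'o'
  Position 2: 'n'
  Position 1: 'f'
  Position 0: 'e'
Reversed: mmonfe

mmonfe


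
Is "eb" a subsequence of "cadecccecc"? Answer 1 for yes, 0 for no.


Check if "eb" is a subsequence of "cadecccecc"
Greedy scan:
  Position 0 ('c'): no match needed
  Position 1 ('a'): no match needed
  Position 2 ('d'): no match needed
  Position 3 ('e'): matches sub[0] = 'e'
  Position 4 ('c'): no match needed
  Position 5 ('c'): no match needed
  Position 6 ('c'): no match needed
  Position 7 ('e'): no match needed
  Position 8 ('c'): no match needed
  Position 9 ('c'): no match needed
Only matched 1/2 characters => not a subsequence

0


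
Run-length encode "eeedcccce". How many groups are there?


Input: eeedcccce
Scanning for consecutive runs:
  Group 1: 'e' x 3 (positions 0-2)
  Group 2: 'd' x 1 (positions 3-3)
  Group 3: 'c' x 4 (positions 4-7)
  Group 4: 'e' x 1 (positions 8-8)
Total groups: 4

4


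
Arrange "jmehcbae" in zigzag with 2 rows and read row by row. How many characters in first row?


Zigzag "jmehcbae" into 2 rows:
Placing characters:
  'j' => row 0
  'm' => row 1
  'e' => row 0
  'h' => row 1
  'c' => row 0
  'b' => row 1
  'a' => row 0
  'e' => row 1
Rows:
  Row 0: "jeca"
  Row 1: "mhbe"
First row length: 4

4


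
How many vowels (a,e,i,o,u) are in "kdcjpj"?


Input: kdcjpj
Checking each character:
  'k' at position 0: consonant
  'd' at position 1: consonant
  'c' at position 2: consonant
  'j' at position 3: consonant
  'p' at position 4: consonant
  'j' at position 5: consonant
Total vowels: 0

0


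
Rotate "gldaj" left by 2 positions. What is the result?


Input: "gldaj", rotate left by 2
First 2 characters: "gl"
Remaining characters: "daj"
Concatenate remaining + first: "daj" + "gl" = "dajgl"

dajgl


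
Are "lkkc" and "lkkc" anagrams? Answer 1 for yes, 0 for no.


Strings: "lkkc", "lkkc"
Sorted first:  ckkl
Sorted second: ckkl
Sorted forms match => anagrams

1


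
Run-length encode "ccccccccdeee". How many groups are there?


Input: ccccccccdeee
Scanning for consecutive runs:
  Group 1: 'c' x 8 (positions 0-7)
  Group 2: 'd' x 1 (positions 8-8)
  Group 3: 'e' x 3 (positions 9-11)
Total groups: 3

3


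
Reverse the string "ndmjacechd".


Input: ndmjacechd
Reading characters right to left:
  Position 9: 'd'
  Position 8: 'h'
  Position 7: 'c'
  Position 6: 'e'
  Position 5: 'c'
  Position 4: 'a'
  Position 3: 'j'
  Position 2: 'm'
  Position 1: 'd'
  Position 0: 'n'
Reversed: dhcecajmdn

dhcecajmdn


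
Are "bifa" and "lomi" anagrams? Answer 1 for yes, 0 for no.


Strings: "bifa", "lomi"
Sorted first:  abfi
Sorted second: ilmo
Differ at position 0: 'a' vs 'i' => not anagrams

0


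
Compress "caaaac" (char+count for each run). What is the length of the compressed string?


Input: caaaac
Runs:
  'c' x 1 => "c1"
  'a' x 4 => "a4"
  'c' x 1 => "c1"
Compressed: "c1a4c1"
Compressed length: 6

6


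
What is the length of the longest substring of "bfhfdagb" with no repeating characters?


Input: "bfhfdagb"
Sliding window (track last position of each char):
  Position 0 ('b'): window [0,0] length 1 -- new best
  Position 1 ('f'): window [0,1] length 2 -- new best
  Position 2 ('h'): window [0,2] length 3 -- new best
  Position 3 ('f'): repeat (last at 1), move window start to 2
  Position 3 ('f'): window [2,3] length 2
  Position 4 ('d'): window [2,4] length 3
  Position 5 ('a'): window [2,5] length 4 -- new best
  Position 6 ('g'): window [2,6] length 5 -- new best
  Position 7 ('b'): window [2,7] length 6 -- new best
Longest substring with no repeats: "hfdagb" with length 6

6


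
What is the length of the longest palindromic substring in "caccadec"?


Input: "caccadec"
Checking substrings for palindromes:
  [1:5] "acca" (len 4) => palindrome
  [0:3] "cac" (len 3) => palindrome
  [2:4] "cc" (len 2) => palindrome
Longest palindromic substring: "acca" with length 4

4


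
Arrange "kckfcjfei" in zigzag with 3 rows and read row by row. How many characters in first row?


Zigzag "kckfcjfei" into 3 rows:
Placing characters:
  'k' => row 0
  'c' => row 1
  'k' => row 2
  'f' => row 1
  'c' => row 0
  'j' => row 1
  'f' => row 2
  'e' => row 1
  'i' => row 0
Rows:
  Row 0: "kci"
  Row 1: "cfje"
  Row 2: "kf"
First row length: 3

3


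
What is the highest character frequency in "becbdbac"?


Input: becbdbac
Character counts:
  'a': 1
  'b': 3
  'c': 2
  'd': 1
  'e': 1
Maximum frequency: 3

3


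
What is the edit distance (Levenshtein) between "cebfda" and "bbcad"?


Computing edit distance: "cebfda" -> "bbcad"
DP table:
           b    b    c    a    d
      0    1    2    3    4    5
  c   1    1    2    2    3    4
  e   2    2    2    3    3    4
  b   3    2    2    3    4    4
  f   4    3    3    3    4    5
  d   5    4    4    4    4    4
  a   6    5    5    5    4    5
Edit distance = dp[6][5] = 5

5


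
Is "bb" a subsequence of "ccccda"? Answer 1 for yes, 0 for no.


Check if "bb" is a subsequence of "ccccda"
Greedy scan:
  Position 0 ('c'): no match needed
  Position 1 ('c'): no match needed
  Position 2 ('c'): no match needed
  Position 3 ('c'): no match needed
  Position 4 ('d'): no match needed
  Position 5 ('a'): no match needed
Only matched 0/2 characters => not a subsequence

0


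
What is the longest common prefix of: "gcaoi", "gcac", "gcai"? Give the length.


Words: gcaoi, gcac, gcai
  Position 0: all 'g' => match
  Position 1: all 'c' => match
  Position 2: all 'a' => match
  Position 3: ('o', 'c', 'i') => mismatch, stop
LCP = "gca" (length 3)

3


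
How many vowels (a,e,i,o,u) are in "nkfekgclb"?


Input: nkfekgclb
Checking each character:
  'n' at position 0: consonant
  'k' at position 1: consonant
  'f' at position 2: consonant
  'e' at position 3: vowel (running total: 1)
  'k' at position 4: consonant
  'g' at position 5: consonant
  'c' at position 6: consonant
  'l' at position 7: consonant
  'b' at position 8: consonant
Total vowels: 1

1


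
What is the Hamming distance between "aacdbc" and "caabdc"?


Comparing "aacdbc" and "caabdc" position by position:
  Position 0: 'a' vs 'c' => differ
  Position 1: 'a' vs 'a' => same
  Position 2: 'c' vs 'a' => differ
  Position 3: 'd' vs 'b' => differ
  Position 4: 'b' vs 'd' => differ
  Position 5: 'c' vs 'c' => same
Total differences (Hamming distance): 4

4


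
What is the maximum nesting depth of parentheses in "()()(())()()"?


Input: "()()(())()()"
Tracking depth:
  Position 0 '(': depth becomes 1
  Position 1 ')': depth becomes 0
  Position 2 '(': depth becomes 1
  Position 3 ')': depth becomes 0
  Position 4 '(': depth becomes 1
  Position 5 '(': depth becomes 2
  Position 6 ')': depth becomes 1
  Position 7 ')': depth becomes 0
  Position 8 '(': depth becomes 1
  Position 9 ')': depth becomes 0
  Position 10 '(': depth becomes 1
  Position 11 ')': depth becomes 0
Maximum depth reached: 2

2


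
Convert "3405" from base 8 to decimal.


Input: "3405" in base 8
Positional expansion:
  Digit '3' (value 3) x 8^3 = 1536
  Digit '4' (value 4) x 8^2 = 256
  Digit '0' (value 0) x 8^1 = 0
  Digit '5' (value 5) x 8^0 = 5
Sum = 1797

1797


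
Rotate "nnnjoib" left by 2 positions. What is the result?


Input: "nnnjoib", rotate left by 2
First 2 characters: "nn"
Remaining characters: "njoib"
Concatenate remaining + first: "njoib" + "nn" = "njoibnn"

njoibnn


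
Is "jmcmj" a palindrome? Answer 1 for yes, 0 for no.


Input: jmcmj
Reversed: jmcmj
  Compare pos 0 ('j') with pos 4 ('j'): match
  Compare pos 1 ('m') with pos 3 ('m'): match
Result: palindrome

1


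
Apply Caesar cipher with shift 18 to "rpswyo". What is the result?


Caesar cipher: shift "rpswyo" by 18
  'r' (pos 17) + 18 = pos 9 = 'j'
  'p' (pos 15) + 18 = pos 7 = 'h'
  's' (pos 18) + 18 = pos 10 = 'k'
  'w' (pos 22) + 18 = pos 14 = 'o'
  'y' (pos 24) + 18 = pos 16 = 'q'
  'o' (pos 14) + 18 = pos 6 = 'g'
Result: jhkoqg

jhkoqg


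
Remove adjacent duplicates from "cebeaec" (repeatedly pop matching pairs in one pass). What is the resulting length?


Input: cebeaec
Stack-based adjacent duplicate removal:
  Read 'c': push. Stack: c
  Read 'e': push. Stack: ce
  Read 'b': push. Stack: ceb
  Read 'e': push. Stack: cebe
  Read 'a': push. Stack: cebea
  Read 'e': push. Stack: cebeae
  Read 'c': push. Stack: cebeaec
Final stack: "cebeaec" (length 7)

7


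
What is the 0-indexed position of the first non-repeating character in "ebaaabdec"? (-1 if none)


Input: ebaaabdec
Character frequencies:
  'a': 3
  'b': 2
  'c': 1
  'd': 1
  'e': 2
Scanning left to right for freq == 1:
  Position 0 ('e'): freq=2, skip
  Position 1 ('b'): freq=2, skip
  Position 2 ('a'): freq=3, skip
  Position 3 ('a'): freq=3, skip
  Position 4 ('a'): freq=3, skip
  Position 5 ('b'): freq=2, skip
  Position 6 ('d'): unique! => answer = 6

6


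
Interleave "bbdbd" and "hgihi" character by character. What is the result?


Interleaving "bbdbd" and "hgihi":
  Position 0: 'b' from first, 'h' from second => "bh"
  Position 1: 'b' from first, 'g' from second => "bg"
  Position 2: 'd' from first, 'i' from second => "di"
  Position 3: 'b' from first, 'h' from second => "bh"
  Position 4: 'd' from first, 'i' from second => "di"
Result: bhbgdibhdi

bhbgdibhdi


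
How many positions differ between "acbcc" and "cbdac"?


Comparing "acbcc" and "cbdac" position by position:
  Position 0: 'a' vs 'c' => DIFFER
  Position 1: 'c' vs 'b' => DIFFER
  Position 2: 'b' vs 'd' => DIFFER
  Position 3: 'c' vs 'a' => DIFFER
  Position 4: 'c' vs 'c' => same
Positions that differ: 4

4


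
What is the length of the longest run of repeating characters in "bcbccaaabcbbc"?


Input: "bcbccaaabcbbc"
Scanning for longest run:
  Position 1 ('c'): new char, reset run to 1
  Position 2 ('b'): new char, reset run to 1
  Position 3 ('c'): new char, reset run to 1
  Position 4 ('c'): continues run of 'c', length=2
  Position 5 ('a'): new char, reset run to 1
  Position 6 ('a'): continues run of 'a', length=2
  Position 7 ('a'): continues run of 'a', length=3
  Position 8 ('b'): new char, reset run to 1
  Position 9 ('c'): new char, reset run to 1
  Position 10 ('b'): new char, reset run to 1
  Position 11 ('b'): continues run of 'b', length=2
  Position 12 ('c'): new char, reset run to 1
Longest run: 'a' with length 3

3


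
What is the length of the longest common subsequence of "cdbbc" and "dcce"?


LCS of "cdbbc" and "dcce"
DP table:
           d    c    c    e
      0    0    0    0    0
  c   0    0    1    1    1
  d   0    1    1    1    1
  b   0    1    1    1    1
  b   0    1    1    1    1
  c   0    1    2    2    2
LCS length = dp[5][4] = 2

2


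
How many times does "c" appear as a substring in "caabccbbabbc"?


Searching for "c" in "caabccbbabbc"
Scanning each position:
  Position 0: "c" => MATCH
  Position 1: "a" => no
  Position 2: "a" => no
  Position 3: "b" => no
  Position 4: "c" => MATCH
  Position 5: "c" => MATCH
  Position 6: "b" => no
  Position 7: "b" => no
  Position 8: "a" => no
  Position 9: "b" => no
  Position 10: "b" => no
  Position 11: "c" => MATCH
Total occurrences: 4

4


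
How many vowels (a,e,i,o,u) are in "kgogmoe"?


Input: kgogmoe
Checking each character:
  'k' at position 0: consonant
  'g' at position 1: consonant
  'o' at position 2: vowel (running total: 1)
  'g' at position 3: consonant
  'm' at position 4: consonant
  'o' at position 5: vowel (running total: 2)
  'e' at position 6: vowel (running total: 3)
Total vowels: 3

3


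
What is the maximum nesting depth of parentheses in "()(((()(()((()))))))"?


Input: "()(((()(()((()))))))"
Tracking depth:
  Position 0 '(': depth becomes 1
  Position 1 ')': depth becomes 0
  Position 2 '(': depth becomes 1
  Position 3 '(': depth becomes 2
  Position 4 '(': depth becomes 3
  Position 5 '(': depth becomes 4
  Position 6 ')': depth becomes 3
  Position 7 '(': depth becomes 4
  Position 8 '(': depth becomes 5
  Position 9 ')': depth becomes 4
  Position 10 '(': depth becomes 5
  Position 11 '(': depth becomes 6
  Position 12 '(': depth becomes 7
  Position 13 ')': depth becomes 6
  Position 14 ')': depth becomes 5
  Position 15 ')': depth becomes 4
  Position 16 ')': depth becomes 3
  Position 17 ')': depth becomes 2
  Position 18 ')': depth becomes 1
  Position 19 ')': depth becomes 0
Maximum depth reached: 7

7


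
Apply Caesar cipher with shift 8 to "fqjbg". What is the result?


Caesar cipher: shift "fqjbg" by 8
  'f' (pos 5) + 8 = pos 13 = 'n'
  'q' (pos 16) + 8 = pos 24 = 'y'
  'j' (pos 9) + 8 = pos 17 = 'r'
  'b' (pos 1) + 8 = pos 9 = 'j'
  'g' (pos 6) + 8 = pos 14 = 'o'
Result: nyrjo

nyrjo


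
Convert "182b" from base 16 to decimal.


Input: "182b" in base 16
Positional expansion:
  Digit '1' (value 1) x 16^3 = 4096
  Digit '8' (value 8) x 16^2 = 2048
  Digit '2' (value 2) x 16^1 = 32
  Digit 'b' (value 11) x 16^0 = 11
Sum = 6187

6187


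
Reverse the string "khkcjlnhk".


Input: khkcjlnhk
Reading characters right to left:
  Position 8: 'k'
  Position 7: 'h'
  Position 6: 'n'
  Position 5: 'l'
  Position 4: 'j'
  Position 3: 'c'
  Position 2: 'k'
  Position 1: 'h'
  Position 0: 'k'
Reversed: khnljckhk

khnljckhk


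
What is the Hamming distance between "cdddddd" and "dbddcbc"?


Comparing "cdddddd" and "dbddcbc" position by position:
  Position 0: 'c' vs 'd' => differ
  Position 1: 'd' vs 'b' => differ
  Position 2: 'd' vs 'd' => same
  Position 3: 'd' vs 'd' => same
  Position 4: 'd' vs 'c' => differ
  Position 5: 'd' vs 'b' => differ
  Position 6: 'd' vs 'c' => differ
Total differences (Hamming distance): 5

5


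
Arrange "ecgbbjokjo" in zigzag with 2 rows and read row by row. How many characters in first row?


Zigzag "ecgbbjokjo" into 2 rows:
Placing characters:
  'e' => row 0
  'c' => row 1
  'g' => row 0
  'b' => row 1
  'b' => row 0
  'j' => row 1
  'o' => row 0
  'k' => row 1
  'j' => row 0
  'o' => row 1
Rows:
  Row 0: "egboj"
  Row 1: "cbjko"
First row length: 5

5


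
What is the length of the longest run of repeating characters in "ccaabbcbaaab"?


Input: "ccaabbcbaaab"
Scanning for longest run:
  Position 1 ('c'): continues run of 'c', length=2
  Position 2 ('a'): new char, reset run to 1
  Position 3 ('a'): continues run of 'a', length=2
  Position 4 ('b'): new char, reset run to 1
  Position 5 ('b'): continues run of 'b', length=2
  Position 6 ('c'): new char, reset run to 1
  Position 7 ('b'): new char, reset run to 1
  Position 8 ('a'): new char, reset run to 1
  Position 9 ('a'): continues run of 'a', length=2
  Position 10 ('a'): continues run of 'a', length=3
  Position 11 ('b'): new char, reset run to 1
Longest run: 'a' with length 3

3


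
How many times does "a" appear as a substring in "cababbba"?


Searching for "a" in "cababbba"
Scanning each position:
  Position 0: "c" => no
  Position 1: "a" => MATCH
  Position 2: "b" => no
  Position 3: "a" => MATCH
  Position 4: "b" => no
  Position 5: "b" => no
  Position 6: "b" => no
  Position 7: "a" => MATCH
Total occurrences: 3

3


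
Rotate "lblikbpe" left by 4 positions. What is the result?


Input: "lblikbpe", rotate left by 4
First 4 characters: "lbli"
Remaining characters: "kbpe"
Concatenate remaining + first: "kbpe" + "lbli" = "kbpelbli"

kbpelbli


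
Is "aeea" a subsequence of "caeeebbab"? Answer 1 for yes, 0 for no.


Check if "aeea" is a subsequence of "caeeebbab"
Greedy scan:
  Position 0 ('c'): no match needed
  Position 1 ('a'): matches sub[0] = 'a'
  Position 2 ('e'): matches sub[1] = 'e'
  Position 3 ('e'): matches sub[2] = 'e'
  Position 4 ('e'): no match needed
  Position 5 ('b'): no match needed
  Position 6 ('b'): no match needed
  Position 7 ('a'): matches sub[3] = 'a'
  Position 8 ('b'): no match needed
All 4 characters matched => is a subsequence

1


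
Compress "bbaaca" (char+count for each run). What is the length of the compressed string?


Input: bbaaca
Runs:
  'b' x 2 => "b2"
  'a' x 2 => "a2"
  'c' x 1 => "c1"
  'a' x 1 => "a1"
Compressed: "b2a2c1a1"
Compressed length: 8

8


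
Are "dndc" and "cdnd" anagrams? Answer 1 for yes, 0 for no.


Strings: "dndc", "cdnd"
Sorted first:  cddn
Sorted second: cddn
Sorted forms match => anagrams

1


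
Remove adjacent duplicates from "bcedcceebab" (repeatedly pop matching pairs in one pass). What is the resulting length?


Input: bcedcceebab
Stack-based adjacent duplicate removal:
  Read 'b': push. Stack: b
  Read 'c': push. Stack: bc
  Read 'e': push. Stack: bce
  Read 'd': push. Stack: bced
  Read 'c': push. Stack: bcedc
  Read 'c': matches stack top 'c' => pop. Stack: bced
  Read 'e': push. Stack: bcede
  Read 'e': matches stack top 'e' => pop. Stack: bced
  Read 'b': push. Stack: bcedb
  Read 'a': push. Stack: bcedba
  Read 'b': push. Stack: bcedbab
Final stack: "bcedbab" (length 7)

7


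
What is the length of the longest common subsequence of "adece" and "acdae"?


LCS of "adece" and "acdae"
DP table:
           a    c    d    a    e
      0    0    0    0    0    0
  a   0    1    1    1    1    1
  d   0    1    1    2    2    2
  e   0    1    1    2    2    3
  c   0    1    2    2    2    3
  e   0    1    2    2    2    3
LCS length = dp[5][5] = 3

3


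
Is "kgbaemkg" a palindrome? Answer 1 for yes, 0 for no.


Input: kgbaemkg
Reversed: gkmeabgk
  Compare pos 0 ('k') with pos 7 ('g'): MISMATCH
  Compare pos 1 ('g') with pos 6 ('k'): MISMATCH
  Compare pos 2 ('b') with pos 5 ('m'): MISMATCH
  Compare pos 3 ('a') with pos 4 ('e'): MISMATCH
Result: not a palindrome

0


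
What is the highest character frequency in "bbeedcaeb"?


Input: bbeedcaeb
Character counts:
  'a': 1
  'b': 3
  'c': 1
  'd': 1
  'e': 3
Maximum frequency: 3

3


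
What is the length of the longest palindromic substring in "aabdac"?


Input: "aabdac"
Checking substrings for palindromes:
  [0:2] "aa" (len 2) => palindrome
Longest palindromic substring: "aa" with length 2

2


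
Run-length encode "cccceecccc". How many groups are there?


Input: cccceecccc
Scanning for consecutive runs:
  Group 1: 'c' x 4 (positions 0-3)
  Group 2: 'e' x 2 (positions 4-5)
  Group 3: 'c' x 4 (positions 6-9)
Total groups: 3

3


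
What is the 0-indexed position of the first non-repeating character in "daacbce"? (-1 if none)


Input: daacbce
Character frequencies:
  'a': 2
  'b': 1
  'c': 2
  'd': 1
  'e': 1
Scanning left to right for freq == 1:
  Position 0 ('d'): unique! => answer = 0

0


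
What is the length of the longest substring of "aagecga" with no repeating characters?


Input: "aagecga"
Sliding window (track last position of each char):
  Position 0 ('a'): window [0,0] length 1 -- new best
  Position 1 ('a'): repeat (last at 0), move window start to 1
  Position 1 ('a'): window [1,1] length 1
  Position 2 ('g'): window [1,2] length 2 -- new best
  Position 3 ('e'): window [1,3] length 3 -- new best
  Position 4 ('c'): window [1,4] length 4 -- new best
  Position 5 ('g'): repeat (last at 2), move window start to 3
  Position 5 ('g'): window [3,5] length 3
  Position 6 ('a'): window [3,6] length 4
Longest substring with no repeats: "agec" with length 4

4


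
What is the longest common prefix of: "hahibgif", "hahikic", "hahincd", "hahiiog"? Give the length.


Words: hahibgif, hahikic, hahincd, hahiiog
  Position 0: all 'h' => match
  Position 1: all 'a' => match
  Position 2: all 'h' => match
  Position 3: all 'i' => match
  Position 4: ('b', 'k', 'n', 'i') => mismatch, stop
LCP = "hahi" (length 4)

4


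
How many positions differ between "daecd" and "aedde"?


Comparing "daecd" and "aedde" position by position:
  Position 0: 'd' vs 'a' => DIFFER
  Position 1: 'a' vs 'e' => DIFFER
  Position 2: 'e' vs 'd' => DIFFER
  Position 3: 'c' vs 'd' => DIFFER
  Position 4: 'd' vs 'e' => DIFFER
Positions that differ: 5

5


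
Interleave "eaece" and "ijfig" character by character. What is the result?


Interleaving "eaece" and "ijfig":
  Position 0: 'e' from first, 'i' from second => "ei"
  Position 1: 'a' from first, 'j' from second => "aj"
  Position 2: 'e' from first, 'f' from second => "ef"
  Position 3: 'c' from first, 'i' from second => "ci"
  Position 4: 'e' from first, 'g' from second => "eg"
Result: eiajefcieg

eiajefcieg


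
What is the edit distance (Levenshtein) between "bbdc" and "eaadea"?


Computing edit distance: "bbdc" -> "eaadea"
DP table:
           e    a    a    d    e    a
      0    1    2    3    4    5    6
  b   1    1    2    3    4    5    6
  b   2    2    2    3    4    5    6
  d   3    3    3    3    3    4    5
  c   4    4    4    4    4    4    5
Edit distance = dp[4][6] = 5

5


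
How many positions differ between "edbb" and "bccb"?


Comparing "edbb" and "bccb" position by position:
  Position 0: 'e' vs 'b' => DIFFER
  Position 1: 'd' vs 'c' => DIFFER
  Position 2: 'b' vs 'c' => DIFFER
  Position 3: 'b' vs 'b' => same
Positions that differ: 3

3


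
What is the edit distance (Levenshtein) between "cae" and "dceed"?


Computing edit distance: "cae" -> "dceed"
DP table:
           d    c    e    e    d
      0    1    2    3    4    5
  c   1    1    1    2    3    4
  a   2    2    2    2    3    4
  e   3    3    3    2    2    3
Edit distance = dp[3][5] = 3

3


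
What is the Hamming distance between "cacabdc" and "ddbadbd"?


Comparing "cacabdc" and "ddbadbd" position by position:
  Position 0: 'c' vs 'd' => differ
  Position 1: 'a' vs 'd' => differ
  Position 2: 'c' vs 'b' => differ
  Position 3: 'a' vs 'a' => same
  Position 4: 'b' vs 'd' => differ
  Position 5: 'd' vs 'b' => differ
  Position 6: 'c' vs 'd' => differ
Total differences (Hamming distance): 6

6


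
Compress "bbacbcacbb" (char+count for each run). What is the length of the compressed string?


Input: bbacbcacbb
Runs:
  'b' x 2 => "b2"
  'a' x 1 => "a1"
  'c' x 1 => "c1"
  'b' x 1 => "b1"
  'c' x 1 => "c1"
  'a' x 1 => "a1"
  'c' x 1 => "c1"
  'b' x 2 => "b2"
Compressed: "b2a1c1b1c1a1c1b2"
Compressed length: 16

16


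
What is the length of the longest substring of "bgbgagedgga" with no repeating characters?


Input: "bgbgagedgga"
Sliding window (track last position of each char):
  Position 0 ('b'): window [0,0] length 1 -- new best
  Position 1 ('g'): window [0,1] length 2 -- new best
  Position 2 ('b'): repeat (last at 0), move window start to 1
  Position 2 ('b'): window [1,2] length 2
  Position 3 ('g'): repeat (last at 1), move window start to 2
  Position 3 ('g'): window [2,3] length 2
  Position 4 ('a'): window [2,4] length 3 -- new best
  Position 5 ('g'): repeat (last at 3), move window start to 4
  Position 5 ('g'): window [4,5] length 2
  Position 6 ('e'): window [4,6] length 3
  Position 7 ('d'): window [4,7] length 4 -- new best
  Position 8 ('g'): repeat (last at 5), move window start to 6
  Position 8 ('g'): window [6,8] length 3
  Position 9 ('g'): repeat (last at 8), move window start to 9
  Position 9 ('g'): window [9,9] length 1
  Position 10 ('a'): window [9,10] length 2
Longest substring with no repeats: "aged" with length 4

4


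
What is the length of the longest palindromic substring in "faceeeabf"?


Input: "faceeeabf"
Checking substrings for palindromes:
  [3:6] "eee" (len 3) => palindrome
  [3:5] "ee" (len 2) => palindrome
  [4:6] "ee" (len 2) => palindrome
Longest palindromic substring: "eee" with length 3

3


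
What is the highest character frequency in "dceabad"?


Input: dceabad
Character counts:
  'a': 2
  'b': 1
  'c': 1
  'd': 2
  'e': 1
Maximum frequency: 2

2


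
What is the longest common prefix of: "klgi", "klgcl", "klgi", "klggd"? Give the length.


Words: klgi, klgcl, klgi, klggd
  Position 0: all 'k' => match
  Position 1: all 'l' => match
  Position 2: all 'g' => match
  Position 3: ('i', 'c', 'i', 'g') => mismatch, stop
LCP = "klg" (length 3)

3


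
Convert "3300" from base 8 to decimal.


Input: "3300" in base 8
Positional expansion:
  Digit '3' (value 3) x 8^3 = 1536
  Digit '3' (value 3) x 8^2 = 192
  Digit '0' (value 0) x 8^1 = 0
  Digit '0' (value 0) x 8^0 = 0
Sum = 1728

1728


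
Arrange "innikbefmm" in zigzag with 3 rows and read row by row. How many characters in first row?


Zigzag "innikbefmm" into 3 rows:
Placing characters:
  'i' => row 0
  'n' => row 1
  'n' => row 2
  'i' => row 1
  'k' => row 0
  'b' => row 1
  'e' => row 2
  'f' => row 1
  'm' => row 0
  'm' => row 1
Rows:
  Row 0: "ikm"
  Row 1: "nibfm"
  Row 2: "ne"
First row length: 3

3
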